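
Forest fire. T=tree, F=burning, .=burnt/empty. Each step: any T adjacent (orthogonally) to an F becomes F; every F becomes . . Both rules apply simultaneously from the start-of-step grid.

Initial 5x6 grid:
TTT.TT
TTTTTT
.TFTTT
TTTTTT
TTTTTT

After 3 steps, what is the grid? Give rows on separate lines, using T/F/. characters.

Step 1: 4 trees catch fire, 1 burn out
  TTT.TT
  TTFTTT
  .F.FTT
  TTFTTT
  TTTTTT
Step 2: 7 trees catch fire, 4 burn out
  TTF.TT
  TF.FTT
  ....FT
  TF.FTT
  TTFTTT
Step 3: 8 trees catch fire, 7 burn out
  TF..TT
  F...FT
  .....F
  F...FT
  TF.FTT

TF..TT
F...FT
.....F
F...FT
TF.FTT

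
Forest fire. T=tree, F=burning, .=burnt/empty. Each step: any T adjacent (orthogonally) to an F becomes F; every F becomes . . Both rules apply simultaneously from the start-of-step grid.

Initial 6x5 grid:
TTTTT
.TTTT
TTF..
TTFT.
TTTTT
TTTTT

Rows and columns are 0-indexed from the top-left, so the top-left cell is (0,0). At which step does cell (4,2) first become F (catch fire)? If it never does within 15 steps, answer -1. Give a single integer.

Step 1: cell (4,2)='F' (+5 fires, +2 burnt)
  -> target ignites at step 1
Step 2: cell (4,2)='.' (+8 fires, +5 burnt)
Step 3: cell (4,2)='.' (+7 fires, +8 burnt)
Step 4: cell (4,2)='.' (+4 fires, +7 burnt)
Step 5: cell (4,2)='.' (+0 fires, +4 burnt)
  fire out at step 5

1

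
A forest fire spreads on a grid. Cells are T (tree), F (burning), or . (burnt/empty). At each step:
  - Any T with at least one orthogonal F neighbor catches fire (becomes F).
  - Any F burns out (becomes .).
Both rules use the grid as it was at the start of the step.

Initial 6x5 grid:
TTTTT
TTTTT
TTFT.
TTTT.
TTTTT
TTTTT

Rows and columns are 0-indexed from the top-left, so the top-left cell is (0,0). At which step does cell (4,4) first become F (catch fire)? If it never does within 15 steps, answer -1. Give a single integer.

Step 1: cell (4,4)='T' (+4 fires, +1 burnt)
Step 2: cell (4,4)='T' (+7 fires, +4 burnt)
Step 3: cell (4,4)='T' (+8 fires, +7 burnt)
Step 4: cell (4,4)='F' (+6 fires, +8 burnt)
  -> target ignites at step 4
Step 5: cell (4,4)='.' (+2 fires, +6 burnt)
Step 6: cell (4,4)='.' (+0 fires, +2 burnt)
  fire out at step 6

4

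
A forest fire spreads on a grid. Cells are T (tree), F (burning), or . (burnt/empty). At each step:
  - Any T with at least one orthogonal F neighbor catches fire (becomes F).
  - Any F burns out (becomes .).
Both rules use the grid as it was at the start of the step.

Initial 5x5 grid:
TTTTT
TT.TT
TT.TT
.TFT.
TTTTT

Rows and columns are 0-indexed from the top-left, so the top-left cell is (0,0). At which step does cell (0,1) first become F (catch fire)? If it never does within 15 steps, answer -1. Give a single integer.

Step 1: cell (0,1)='T' (+3 fires, +1 burnt)
Step 2: cell (0,1)='T' (+4 fires, +3 burnt)
Step 3: cell (0,1)='T' (+6 fires, +4 burnt)
Step 4: cell (0,1)='F' (+4 fires, +6 burnt)
  -> target ignites at step 4
Step 5: cell (0,1)='.' (+3 fires, +4 burnt)
Step 6: cell (0,1)='.' (+0 fires, +3 burnt)
  fire out at step 6

4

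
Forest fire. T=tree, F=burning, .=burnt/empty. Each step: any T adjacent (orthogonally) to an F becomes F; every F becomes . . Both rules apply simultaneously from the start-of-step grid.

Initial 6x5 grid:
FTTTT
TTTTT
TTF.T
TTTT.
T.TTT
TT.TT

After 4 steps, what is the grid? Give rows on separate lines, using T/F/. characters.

Step 1: 5 trees catch fire, 2 burn out
  .FTTT
  FTFTT
  TF..T
  TTFT.
  T.TTT
  TT.TT
Step 2: 7 trees catch fire, 5 burn out
  ..FTT
  .F.FT
  F...T
  TF.F.
  T.FTT
  TT.TT
Step 3: 4 trees catch fire, 7 burn out
  ...FT
  ....F
  ....T
  F....
  T..FT
  TT.TT
Step 4: 5 trees catch fire, 4 burn out
  ....F
  .....
  ....F
  .....
  F...F
  TT.FT

....F
.....
....F
.....
F...F
TT.FT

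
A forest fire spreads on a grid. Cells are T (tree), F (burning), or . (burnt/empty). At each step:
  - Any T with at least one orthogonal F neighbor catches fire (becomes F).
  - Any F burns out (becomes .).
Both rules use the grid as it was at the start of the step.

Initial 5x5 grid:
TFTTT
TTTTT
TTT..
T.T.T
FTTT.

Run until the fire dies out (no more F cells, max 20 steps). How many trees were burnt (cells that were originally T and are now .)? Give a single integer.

Step 1: +5 fires, +2 burnt (F count now 5)
Step 2: +6 fires, +5 burnt (F count now 6)
Step 3: +5 fires, +6 burnt (F count now 5)
Step 4: +1 fires, +5 burnt (F count now 1)
Step 5: +0 fires, +1 burnt (F count now 0)
Fire out after step 5
Initially T: 18, now '.': 24
Total burnt (originally-T cells now '.'): 17

Answer: 17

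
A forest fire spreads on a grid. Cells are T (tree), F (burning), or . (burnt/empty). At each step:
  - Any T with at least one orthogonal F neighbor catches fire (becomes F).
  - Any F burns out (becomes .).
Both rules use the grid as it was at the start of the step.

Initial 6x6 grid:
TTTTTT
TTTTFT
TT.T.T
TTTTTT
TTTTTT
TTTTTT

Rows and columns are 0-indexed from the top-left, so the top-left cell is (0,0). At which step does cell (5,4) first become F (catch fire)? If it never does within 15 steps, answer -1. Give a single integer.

Step 1: cell (5,4)='T' (+3 fires, +1 burnt)
Step 2: cell (5,4)='T' (+5 fires, +3 burnt)
Step 3: cell (5,4)='T' (+4 fires, +5 burnt)
Step 4: cell (5,4)='T' (+7 fires, +4 burnt)
Step 5: cell (5,4)='T' (+7 fires, +7 burnt)
Step 6: cell (5,4)='F' (+4 fires, +7 burnt)
  -> target ignites at step 6
Step 7: cell (5,4)='.' (+2 fires, +4 burnt)
Step 8: cell (5,4)='.' (+1 fires, +2 burnt)
Step 9: cell (5,4)='.' (+0 fires, +1 burnt)
  fire out at step 9

6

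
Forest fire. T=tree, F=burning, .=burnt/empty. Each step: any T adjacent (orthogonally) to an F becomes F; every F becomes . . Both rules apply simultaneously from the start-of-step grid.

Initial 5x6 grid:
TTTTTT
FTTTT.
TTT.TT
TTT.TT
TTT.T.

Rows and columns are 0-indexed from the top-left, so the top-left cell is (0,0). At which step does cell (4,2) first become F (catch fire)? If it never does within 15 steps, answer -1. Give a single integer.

Step 1: cell (4,2)='T' (+3 fires, +1 burnt)
Step 2: cell (4,2)='T' (+4 fires, +3 burnt)
Step 3: cell (4,2)='T' (+5 fires, +4 burnt)
Step 4: cell (4,2)='T' (+4 fires, +5 burnt)
Step 5: cell (4,2)='F' (+3 fires, +4 burnt)
  -> target ignites at step 5
Step 6: cell (4,2)='.' (+3 fires, +3 burnt)
Step 7: cell (4,2)='.' (+2 fires, +3 burnt)
Step 8: cell (4,2)='.' (+0 fires, +2 burnt)
  fire out at step 8

5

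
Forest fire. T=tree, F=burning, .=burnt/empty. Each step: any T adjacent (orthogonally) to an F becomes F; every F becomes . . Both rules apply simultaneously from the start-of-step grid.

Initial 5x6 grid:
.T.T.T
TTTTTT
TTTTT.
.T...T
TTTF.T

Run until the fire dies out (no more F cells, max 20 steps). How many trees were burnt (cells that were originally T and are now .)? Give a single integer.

Answer: 18

Derivation:
Step 1: +1 fires, +1 burnt (F count now 1)
Step 2: +1 fires, +1 burnt (F count now 1)
Step 3: +2 fires, +1 burnt (F count now 2)
Step 4: +1 fires, +2 burnt (F count now 1)
Step 5: +3 fires, +1 burnt (F count now 3)
Step 6: +4 fires, +3 burnt (F count now 4)
Step 7: +2 fires, +4 burnt (F count now 2)
Step 8: +2 fires, +2 burnt (F count now 2)
Step 9: +1 fires, +2 burnt (F count now 1)
Step 10: +1 fires, +1 burnt (F count now 1)
Step 11: +0 fires, +1 burnt (F count now 0)
Fire out after step 11
Initially T: 20, now '.': 28
Total burnt (originally-T cells now '.'): 18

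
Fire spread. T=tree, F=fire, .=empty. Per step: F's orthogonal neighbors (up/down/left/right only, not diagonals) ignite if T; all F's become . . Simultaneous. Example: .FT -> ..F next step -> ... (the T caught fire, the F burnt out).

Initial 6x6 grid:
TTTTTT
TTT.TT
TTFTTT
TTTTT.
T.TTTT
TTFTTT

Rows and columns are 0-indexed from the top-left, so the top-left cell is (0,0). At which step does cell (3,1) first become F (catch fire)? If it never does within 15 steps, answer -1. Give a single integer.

Step 1: cell (3,1)='T' (+7 fires, +2 burnt)
Step 2: cell (3,1)='F' (+9 fires, +7 burnt)
  -> target ignites at step 2
Step 3: cell (3,1)='.' (+10 fires, +9 burnt)
Step 4: cell (3,1)='.' (+4 fires, +10 burnt)
Step 5: cell (3,1)='.' (+1 fires, +4 burnt)
Step 6: cell (3,1)='.' (+0 fires, +1 burnt)
  fire out at step 6

2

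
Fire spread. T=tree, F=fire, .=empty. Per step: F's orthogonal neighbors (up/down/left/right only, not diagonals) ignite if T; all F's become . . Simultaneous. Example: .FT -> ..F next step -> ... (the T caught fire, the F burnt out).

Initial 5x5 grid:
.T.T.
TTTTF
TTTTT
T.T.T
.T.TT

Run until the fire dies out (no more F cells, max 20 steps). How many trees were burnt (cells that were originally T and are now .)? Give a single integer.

Answer: 16

Derivation:
Step 1: +2 fires, +1 burnt (F count now 2)
Step 2: +4 fires, +2 burnt (F count now 4)
Step 3: +3 fires, +4 burnt (F count now 3)
Step 4: +5 fires, +3 burnt (F count now 5)
Step 5: +1 fires, +5 burnt (F count now 1)
Step 6: +1 fires, +1 burnt (F count now 1)
Step 7: +0 fires, +1 burnt (F count now 0)
Fire out after step 7
Initially T: 17, now '.': 24
Total burnt (originally-T cells now '.'): 16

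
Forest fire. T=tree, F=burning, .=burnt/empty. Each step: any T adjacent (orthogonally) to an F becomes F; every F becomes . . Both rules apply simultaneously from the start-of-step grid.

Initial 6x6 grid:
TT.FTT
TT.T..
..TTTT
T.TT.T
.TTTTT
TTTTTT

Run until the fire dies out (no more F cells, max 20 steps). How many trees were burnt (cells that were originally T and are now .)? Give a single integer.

Step 1: +2 fires, +1 burnt (F count now 2)
Step 2: +2 fires, +2 burnt (F count now 2)
Step 3: +3 fires, +2 burnt (F count now 3)
Step 4: +3 fires, +3 burnt (F count now 3)
Step 5: +4 fires, +3 burnt (F count now 4)
Step 6: +4 fires, +4 burnt (F count now 4)
Step 7: +2 fires, +4 burnt (F count now 2)
Step 8: +1 fires, +2 burnt (F count now 1)
Step 9: +0 fires, +1 burnt (F count now 0)
Fire out after step 9
Initially T: 26, now '.': 31
Total burnt (originally-T cells now '.'): 21

Answer: 21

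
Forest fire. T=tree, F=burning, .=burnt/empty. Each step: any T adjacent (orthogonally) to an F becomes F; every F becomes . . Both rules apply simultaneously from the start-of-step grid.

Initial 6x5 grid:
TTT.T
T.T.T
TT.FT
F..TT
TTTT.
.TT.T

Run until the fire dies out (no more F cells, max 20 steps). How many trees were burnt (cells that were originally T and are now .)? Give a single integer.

Step 1: +4 fires, +2 burnt (F count now 4)
Step 2: +6 fires, +4 burnt (F count now 6)
Step 3: +4 fires, +6 burnt (F count now 4)
Step 4: +2 fires, +4 burnt (F count now 2)
Step 5: +1 fires, +2 burnt (F count now 1)
Step 6: +1 fires, +1 burnt (F count now 1)
Step 7: +0 fires, +1 burnt (F count now 0)
Fire out after step 7
Initially T: 19, now '.': 29
Total burnt (originally-T cells now '.'): 18

Answer: 18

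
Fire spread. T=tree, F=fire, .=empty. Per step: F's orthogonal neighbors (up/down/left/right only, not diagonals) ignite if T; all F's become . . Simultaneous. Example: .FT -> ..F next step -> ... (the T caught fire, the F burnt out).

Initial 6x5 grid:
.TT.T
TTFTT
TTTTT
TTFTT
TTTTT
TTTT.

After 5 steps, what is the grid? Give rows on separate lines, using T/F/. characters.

Step 1: 7 trees catch fire, 2 burn out
  .TF.T
  TF.FT
  TTFTT
  TF.FT
  TTFTT
  TTTT.
Step 2: 10 trees catch fire, 7 burn out
  .F..T
  F...F
  TF.FT
  F...F
  TF.FT
  TTFT.
Step 3: 7 trees catch fire, 10 burn out
  ....F
  .....
  F...F
  .....
  F...F
  TF.F.
Step 4: 1 trees catch fire, 7 burn out
  .....
  .....
  .....
  .....
  .....
  F....
Step 5: 0 trees catch fire, 1 burn out
  .....
  .....
  .....
  .....
  .....
  .....

.....
.....
.....
.....
.....
.....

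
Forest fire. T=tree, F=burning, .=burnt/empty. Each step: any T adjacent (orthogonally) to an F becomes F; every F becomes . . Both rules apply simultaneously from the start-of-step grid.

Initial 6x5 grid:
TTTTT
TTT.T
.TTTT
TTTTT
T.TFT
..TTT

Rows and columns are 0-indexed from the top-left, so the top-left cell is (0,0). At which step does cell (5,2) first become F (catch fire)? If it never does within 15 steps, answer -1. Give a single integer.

Step 1: cell (5,2)='T' (+4 fires, +1 burnt)
Step 2: cell (5,2)='F' (+5 fires, +4 burnt)
  -> target ignites at step 2
Step 3: cell (5,2)='.' (+3 fires, +5 burnt)
Step 4: cell (5,2)='.' (+4 fires, +3 burnt)
Step 5: cell (5,2)='.' (+4 fires, +4 burnt)
Step 6: cell (5,2)='.' (+3 fires, +4 burnt)
Step 7: cell (5,2)='.' (+1 fires, +3 burnt)
Step 8: cell (5,2)='.' (+0 fires, +1 burnt)
  fire out at step 8

2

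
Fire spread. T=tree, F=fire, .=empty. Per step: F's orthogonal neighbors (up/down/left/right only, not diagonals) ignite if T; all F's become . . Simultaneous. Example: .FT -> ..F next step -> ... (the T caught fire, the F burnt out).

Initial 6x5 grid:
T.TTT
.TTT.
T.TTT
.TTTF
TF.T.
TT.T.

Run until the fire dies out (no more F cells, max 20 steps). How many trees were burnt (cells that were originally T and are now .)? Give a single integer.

Answer: 17

Derivation:
Step 1: +5 fires, +2 burnt (F count now 5)
Step 2: +4 fires, +5 burnt (F count now 4)
Step 3: +3 fires, +4 burnt (F count now 3)
Step 4: +2 fires, +3 burnt (F count now 2)
Step 5: +3 fires, +2 burnt (F count now 3)
Step 6: +0 fires, +3 burnt (F count now 0)
Fire out after step 6
Initially T: 19, now '.': 28
Total burnt (originally-T cells now '.'): 17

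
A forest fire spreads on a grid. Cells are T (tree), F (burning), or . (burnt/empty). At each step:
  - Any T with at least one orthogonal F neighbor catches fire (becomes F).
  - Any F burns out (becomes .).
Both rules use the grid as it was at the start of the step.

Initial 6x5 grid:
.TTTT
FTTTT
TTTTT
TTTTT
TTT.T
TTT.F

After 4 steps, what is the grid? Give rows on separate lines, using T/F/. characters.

Step 1: 3 trees catch fire, 2 burn out
  .TTTT
  .FTTT
  FTTTT
  TTTTT
  TTT.F
  TTT..
Step 2: 5 trees catch fire, 3 burn out
  .FTTT
  ..FTT
  .FTTT
  FTTTF
  TTT..
  TTT..
Step 3: 7 trees catch fire, 5 burn out
  ..FTT
  ...FT
  ..FTF
  .FTF.
  FTT..
  TTT..
Step 4: 6 trees catch fire, 7 burn out
  ...FT
  ....F
  ...F.
  ..F..
  .FT..
  FTT..

...FT
....F
...F.
..F..
.FT..
FTT..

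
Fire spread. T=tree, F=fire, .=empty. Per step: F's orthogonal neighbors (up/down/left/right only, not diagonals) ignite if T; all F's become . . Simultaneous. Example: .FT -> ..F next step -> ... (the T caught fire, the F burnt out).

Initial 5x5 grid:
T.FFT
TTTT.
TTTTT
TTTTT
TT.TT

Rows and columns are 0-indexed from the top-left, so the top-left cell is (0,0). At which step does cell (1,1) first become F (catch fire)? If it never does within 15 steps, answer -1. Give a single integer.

Step 1: cell (1,1)='T' (+3 fires, +2 burnt)
Step 2: cell (1,1)='F' (+3 fires, +3 burnt)
  -> target ignites at step 2
Step 3: cell (1,1)='.' (+5 fires, +3 burnt)
Step 4: cell (1,1)='.' (+5 fires, +5 burnt)
Step 5: cell (1,1)='.' (+3 fires, +5 burnt)
Step 6: cell (1,1)='.' (+1 fires, +3 burnt)
Step 7: cell (1,1)='.' (+0 fires, +1 burnt)
  fire out at step 7

2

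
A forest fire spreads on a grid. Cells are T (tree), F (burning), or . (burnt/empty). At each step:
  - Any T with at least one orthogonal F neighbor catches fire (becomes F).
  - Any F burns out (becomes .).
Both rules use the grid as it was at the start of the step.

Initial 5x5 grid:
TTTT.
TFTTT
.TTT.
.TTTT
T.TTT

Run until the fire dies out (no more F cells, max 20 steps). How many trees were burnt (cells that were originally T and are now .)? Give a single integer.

Step 1: +4 fires, +1 burnt (F count now 4)
Step 2: +5 fires, +4 burnt (F count now 5)
Step 3: +4 fires, +5 burnt (F count now 4)
Step 4: +2 fires, +4 burnt (F count now 2)
Step 5: +2 fires, +2 burnt (F count now 2)
Step 6: +1 fires, +2 burnt (F count now 1)
Step 7: +0 fires, +1 burnt (F count now 0)
Fire out after step 7
Initially T: 19, now '.': 24
Total burnt (originally-T cells now '.'): 18

Answer: 18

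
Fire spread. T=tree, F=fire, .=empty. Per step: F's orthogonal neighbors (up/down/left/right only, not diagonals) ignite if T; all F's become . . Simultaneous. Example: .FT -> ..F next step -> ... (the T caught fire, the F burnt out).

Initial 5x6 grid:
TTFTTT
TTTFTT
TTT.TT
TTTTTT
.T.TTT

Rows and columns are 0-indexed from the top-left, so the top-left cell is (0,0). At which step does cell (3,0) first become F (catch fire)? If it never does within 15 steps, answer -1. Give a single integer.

Step 1: cell (3,0)='T' (+4 fires, +2 burnt)
Step 2: cell (3,0)='T' (+6 fires, +4 burnt)
Step 3: cell (3,0)='T' (+6 fires, +6 burnt)
Step 4: cell (3,0)='T' (+5 fires, +6 burnt)
Step 5: cell (3,0)='F' (+4 fires, +5 burnt)
  -> target ignites at step 5
Step 6: cell (3,0)='.' (+0 fires, +4 burnt)
  fire out at step 6

5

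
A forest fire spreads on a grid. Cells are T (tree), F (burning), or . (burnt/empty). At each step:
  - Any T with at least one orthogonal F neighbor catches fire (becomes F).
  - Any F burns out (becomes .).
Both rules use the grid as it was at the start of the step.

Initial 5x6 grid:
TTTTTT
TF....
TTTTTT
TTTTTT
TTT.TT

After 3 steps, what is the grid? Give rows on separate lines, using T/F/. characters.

Step 1: 3 trees catch fire, 1 burn out
  TFTTTT
  F.....
  TFTTTT
  TTTTTT
  TTT.TT
Step 2: 5 trees catch fire, 3 burn out
  F.FTTT
  ......
  F.FTTT
  TFTTTT
  TTT.TT
Step 3: 5 trees catch fire, 5 burn out
  ...FTT
  ......
  ...FTT
  F.FTTT
  TFT.TT

...FTT
......
...FTT
F.FTTT
TFT.TT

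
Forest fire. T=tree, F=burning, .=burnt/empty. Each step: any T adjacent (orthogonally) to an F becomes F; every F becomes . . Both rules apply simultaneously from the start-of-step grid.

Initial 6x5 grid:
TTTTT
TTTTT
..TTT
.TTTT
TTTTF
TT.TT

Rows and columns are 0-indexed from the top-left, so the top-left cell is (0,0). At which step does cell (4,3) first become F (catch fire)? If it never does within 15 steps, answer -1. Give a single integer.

Step 1: cell (4,3)='F' (+3 fires, +1 burnt)
  -> target ignites at step 1
Step 2: cell (4,3)='.' (+4 fires, +3 burnt)
Step 3: cell (4,3)='.' (+4 fires, +4 burnt)
Step 4: cell (4,3)='.' (+6 fires, +4 burnt)
Step 5: cell (4,3)='.' (+3 fires, +6 burnt)
Step 6: cell (4,3)='.' (+2 fires, +3 burnt)
Step 7: cell (4,3)='.' (+2 fires, +2 burnt)
Step 8: cell (4,3)='.' (+1 fires, +2 burnt)
Step 9: cell (4,3)='.' (+0 fires, +1 burnt)
  fire out at step 9

1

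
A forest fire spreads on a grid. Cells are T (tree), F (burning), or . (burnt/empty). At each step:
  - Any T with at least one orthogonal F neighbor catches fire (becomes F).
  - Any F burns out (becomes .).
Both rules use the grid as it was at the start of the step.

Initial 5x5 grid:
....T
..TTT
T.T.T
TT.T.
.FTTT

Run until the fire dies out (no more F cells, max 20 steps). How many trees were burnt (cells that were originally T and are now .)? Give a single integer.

Step 1: +2 fires, +1 burnt (F count now 2)
Step 2: +2 fires, +2 burnt (F count now 2)
Step 3: +3 fires, +2 burnt (F count now 3)
Step 4: +0 fires, +3 burnt (F count now 0)
Fire out after step 4
Initially T: 13, now '.': 19
Total burnt (originally-T cells now '.'): 7

Answer: 7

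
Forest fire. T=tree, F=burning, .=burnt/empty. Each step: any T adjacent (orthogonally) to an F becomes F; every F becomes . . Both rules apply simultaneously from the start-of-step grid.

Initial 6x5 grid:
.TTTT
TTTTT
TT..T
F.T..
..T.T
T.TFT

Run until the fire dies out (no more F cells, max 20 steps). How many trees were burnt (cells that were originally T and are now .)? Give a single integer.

Step 1: +3 fires, +2 burnt (F count now 3)
Step 2: +4 fires, +3 burnt (F count now 4)
Step 3: +2 fires, +4 burnt (F count now 2)
Step 4: +2 fires, +2 burnt (F count now 2)
Step 5: +2 fires, +2 burnt (F count now 2)
Step 6: +2 fires, +2 burnt (F count now 2)
Step 7: +2 fires, +2 burnt (F count now 2)
Step 8: +0 fires, +2 burnt (F count now 0)
Fire out after step 8
Initially T: 18, now '.': 29
Total burnt (originally-T cells now '.'): 17

Answer: 17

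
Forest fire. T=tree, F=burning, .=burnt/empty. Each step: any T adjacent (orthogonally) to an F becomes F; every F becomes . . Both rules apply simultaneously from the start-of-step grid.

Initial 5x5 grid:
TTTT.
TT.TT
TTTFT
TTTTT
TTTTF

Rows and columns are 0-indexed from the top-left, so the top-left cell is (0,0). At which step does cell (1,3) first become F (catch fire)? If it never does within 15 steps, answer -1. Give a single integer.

Step 1: cell (1,3)='F' (+6 fires, +2 burnt)
  -> target ignites at step 1
Step 2: cell (1,3)='.' (+5 fires, +6 burnt)
Step 3: cell (1,3)='.' (+5 fires, +5 burnt)
Step 4: cell (1,3)='.' (+4 fires, +5 burnt)
Step 5: cell (1,3)='.' (+1 fires, +4 burnt)
Step 6: cell (1,3)='.' (+0 fires, +1 burnt)
  fire out at step 6

1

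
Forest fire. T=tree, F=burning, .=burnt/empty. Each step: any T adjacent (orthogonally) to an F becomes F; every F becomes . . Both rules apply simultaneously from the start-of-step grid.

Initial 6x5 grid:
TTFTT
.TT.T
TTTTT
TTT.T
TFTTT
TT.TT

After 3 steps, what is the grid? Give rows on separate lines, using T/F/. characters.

Step 1: 7 trees catch fire, 2 burn out
  TF.FT
  .TF.T
  TTTTT
  TFT.T
  F.FTT
  TF.TT
Step 2: 9 trees catch fire, 7 burn out
  F...F
  .F..T
  TFFTT
  F.F.T
  ...FT
  F..TT
Step 3: 5 trees catch fire, 9 burn out
  .....
  ....F
  F..FT
  ....T
  ....F
  ...FT

.....
....F
F..FT
....T
....F
...FT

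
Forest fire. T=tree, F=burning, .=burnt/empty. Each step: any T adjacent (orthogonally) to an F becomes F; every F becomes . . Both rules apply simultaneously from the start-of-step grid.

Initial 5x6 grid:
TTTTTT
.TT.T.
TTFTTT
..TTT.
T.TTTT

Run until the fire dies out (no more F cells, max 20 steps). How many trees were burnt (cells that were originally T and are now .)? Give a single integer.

Step 1: +4 fires, +1 burnt (F count now 4)
Step 2: +6 fires, +4 burnt (F count now 6)
Step 3: +6 fires, +6 burnt (F count now 6)
Step 4: +3 fires, +6 burnt (F count now 3)
Step 5: +2 fires, +3 burnt (F count now 2)
Step 6: +0 fires, +2 burnt (F count now 0)
Fire out after step 6
Initially T: 22, now '.': 29
Total burnt (originally-T cells now '.'): 21

Answer: 21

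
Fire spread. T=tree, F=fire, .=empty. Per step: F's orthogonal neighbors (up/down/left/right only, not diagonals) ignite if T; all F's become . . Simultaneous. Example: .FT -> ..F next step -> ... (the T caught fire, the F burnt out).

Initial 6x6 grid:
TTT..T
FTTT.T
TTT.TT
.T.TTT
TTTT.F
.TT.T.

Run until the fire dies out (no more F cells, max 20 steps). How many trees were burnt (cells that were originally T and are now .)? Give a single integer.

Step 1: +4 fires, +2 burnt (F count now 4)
Step 2: +5 fires, +4 burnt (F count now 5)
Step 3: +7 fires, +5 burnt (F count now 7)
Step 4: +3 fires, +7 burnt (F count now 3)
Step 5: +3 fires, +3 burnt (F count now 3)
Step 6: +1 fires, +3 burnt (F count now 1)
Step 7: +0 fires, +1 burnt (F count now 0)
Fire out after step 7
Initially T: 24, now '.': 35
Total burnt (originally-T cells now '.'): 23

Answer: 23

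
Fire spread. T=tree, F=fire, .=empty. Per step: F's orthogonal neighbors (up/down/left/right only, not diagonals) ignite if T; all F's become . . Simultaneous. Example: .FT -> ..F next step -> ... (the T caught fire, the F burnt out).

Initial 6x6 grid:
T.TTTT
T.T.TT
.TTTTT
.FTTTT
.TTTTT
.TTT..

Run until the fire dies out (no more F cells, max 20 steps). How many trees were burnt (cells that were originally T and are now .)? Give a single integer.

Answer: 24

Derivation:
Step 1: +3 fires, +1 burnt (F count now 3)
Step 2: +4 fires, +3 burnt (F count now 4)
Step 3: +5 fires, +4 burnt (F count now 5)
Step 4: +5 fires, +5 burnt (F count now 5)
Step 5: +4 fires, +5 burnt (F count now 4)
Step 6: +2 fires, +4 burnt (F count now 2)
Step 7: +1 fires, +2 burnt (F count now 1)
Step 8: +0 fires, +1 burnt (F count now 0)
Fire out after step 8
Initially T: 26, now '.': 34
Total burnt (originally-T cells now '.'): 24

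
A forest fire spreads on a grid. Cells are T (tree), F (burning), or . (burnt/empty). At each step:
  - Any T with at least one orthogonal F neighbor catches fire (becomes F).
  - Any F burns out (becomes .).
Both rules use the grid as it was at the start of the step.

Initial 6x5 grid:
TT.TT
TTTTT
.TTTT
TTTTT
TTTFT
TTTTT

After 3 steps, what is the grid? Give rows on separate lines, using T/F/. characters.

Step 1: 4 trees catch fire, 1 burn out
  TT.TT
  TTTTT
  .TTTT
  TTTFT
  TTF.F
  TTTFT
Step 2: 6 trees catch fire, 4 burn out
  TT.TT
  TTTTT
  .TTFT
  TTF.F
  TF...
  TTF.F
Step 3: 6 trees catch fire, 6 burn out
  TT.TT
  TTTFT
  .TF.F
  TF...
  F....
  TF...

TT.TT
TTTFT
.TF.F
TF...
F....
TF...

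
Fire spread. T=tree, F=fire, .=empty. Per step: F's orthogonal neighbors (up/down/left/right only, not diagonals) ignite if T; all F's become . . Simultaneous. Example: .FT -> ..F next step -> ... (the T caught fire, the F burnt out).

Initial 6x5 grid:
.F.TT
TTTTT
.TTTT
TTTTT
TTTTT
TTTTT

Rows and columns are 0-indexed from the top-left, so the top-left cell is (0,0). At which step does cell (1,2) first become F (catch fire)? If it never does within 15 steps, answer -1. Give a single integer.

Step 1: cell (1,2)='T' (+1 fires, +1 burnt)
Step 2: cell (1,2)='F' (+3 fires, +1 burnt)
  -> target ignites at step 2
Step 3: cell (1,2)='.' (+3 fires, +3 burnt)
Step 4: cell (1,2)='.' (+6 fires, +3 burnt)
Step 5: cell (1,2)='.' (+6 fires, +6 burnt)
Step 6: cell (1,2)='.' (+4 fires, +6 burnt)
Step 7: cell (1,2)='.' (+2 fires, +4 burnt)
Step 8: cell (1,2)='.' (+1 fires, +2 burnt)
Step 9: cell (1,2)='.' (+0 fires, +1 burnt)
  fire out at step 9

2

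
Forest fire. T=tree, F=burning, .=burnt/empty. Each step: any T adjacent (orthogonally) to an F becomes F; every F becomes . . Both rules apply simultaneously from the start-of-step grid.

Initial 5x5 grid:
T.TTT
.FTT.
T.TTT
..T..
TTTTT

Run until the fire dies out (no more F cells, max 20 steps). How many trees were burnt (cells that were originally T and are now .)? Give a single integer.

Answer: 14

Derivation:
Step 1: +1 fires, +1 burnt (F count now 1)
Step 2: +3 fires, +1 burnt (F count now 3)
Step 3: +3 fires, +3 burnt (F count now 3)
Step 4: +3 fires, +3 burnt (F count now 3)
Step 5: +2 fires, +3 burnt (F count now 2)
Step 6: +2 fires, +2 burnt (F count now 2)
Step 7: +0 fires, +2 burnt (F count now 0)
Fire out after step 7
Initially T: 16, now '.': 23
Total burnt (originally-T cells now '.'): 14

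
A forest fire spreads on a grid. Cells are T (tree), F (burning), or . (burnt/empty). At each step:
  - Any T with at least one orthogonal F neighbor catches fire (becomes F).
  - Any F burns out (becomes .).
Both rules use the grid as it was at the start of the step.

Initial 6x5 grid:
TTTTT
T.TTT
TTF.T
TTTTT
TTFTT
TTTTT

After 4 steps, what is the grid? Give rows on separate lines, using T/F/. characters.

Step 1: 6 trees catch fire, 2 burn out
  TTTTT
  T.FTT
  TF..T
  TTFTT
  TF.FT
  TTFTT
Step 2: 9 trees catch fire, 6 burn out
  TTFTT
  T..FT
  F...T
  TF.FT
  F...F
  TF.FT
Step 3: 8 trees catch fire, 9 burn out
  TF.FT
  F...F
  ....T
  F...F
  .....
  F...F
Step 4: 3 trees catch fire, 8 burn out
  F...F
  .....
  ....F
  .....
  .....
  .....

F...F
.....
....F
.....
.....
.....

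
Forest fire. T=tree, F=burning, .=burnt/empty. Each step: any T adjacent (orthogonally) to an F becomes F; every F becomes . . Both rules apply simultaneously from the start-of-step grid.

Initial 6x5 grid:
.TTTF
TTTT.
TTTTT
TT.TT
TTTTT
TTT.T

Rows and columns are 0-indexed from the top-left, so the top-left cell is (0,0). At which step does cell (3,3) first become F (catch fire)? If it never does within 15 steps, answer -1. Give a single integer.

Step 1: cell (3,3)='T' (+1 fires, +1 burnt)
Step 2: cell (3,3)='T' (+2 fires, +1 burnt)
Step 3: cell (3,3)='T' (+3 fires, +2 burnt)
Step 4: cell (3,3)='F' (+4 fires, +3 burnt)
  -> target ignites at step 4
Step 5: cell (3,3)='.' (+4 fires, +4 burnt)
Step 6: cell (3,3)='.' (+4 fires, +4 burnt)
Step 7: cell (3,3)='.' (+4 fires, +4 burnt)
Step 8: cell (3,3)='.' (+2 fires, +4 burnt)
Step 9: cell (3,3)='.' (+1 fires, +2 burnt)
Step 10: cell (3,3)='.' (+0 fires, +1 burnt)
  fire out at step 10

4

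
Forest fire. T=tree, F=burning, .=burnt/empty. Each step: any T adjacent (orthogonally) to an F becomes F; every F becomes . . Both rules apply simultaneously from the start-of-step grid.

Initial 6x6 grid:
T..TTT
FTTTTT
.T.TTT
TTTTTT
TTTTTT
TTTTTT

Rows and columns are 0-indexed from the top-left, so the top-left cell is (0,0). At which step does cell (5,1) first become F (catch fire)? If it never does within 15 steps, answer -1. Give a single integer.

Step 1: cell (5,1)='T' (+2 fires, +1 burnt)
Step 2: cell (5,1)='T' (+2 fires, +2 burnt)
Step 3: cell (5,1)='T' (+2 fires, +2 burnt)
Step 4: cell (5,1)='T' (+6 fires, +2 burnt)
Step 5: cell (5,1)='F' (+7 fires, +6 burnt)
  -> target ignites at step 5
Step 6: cell (5,1)='.' (+6 fires, +7 burnt)
Step 7: cell (5,1)='.' (+3 fires, +6 burnt)
Step 8: cell (5,1)='.' (+2 fires, +3 burnt)
Step 9: cell (5,1)='.' (+1 fires, +2 burnt)
Step 10: cell (5,1)='.' (+0 fires, +1 burnt)
  fire out at step 10

5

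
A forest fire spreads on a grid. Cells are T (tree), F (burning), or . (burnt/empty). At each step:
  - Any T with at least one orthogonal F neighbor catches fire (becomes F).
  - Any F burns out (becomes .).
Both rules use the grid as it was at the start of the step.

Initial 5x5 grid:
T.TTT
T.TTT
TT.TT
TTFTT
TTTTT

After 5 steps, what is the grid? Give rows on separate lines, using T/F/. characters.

Step 1: 3 trees catch fire, 1 burn out
  T.TTT
  T.TTT
  TT.TT
  TF.FT
  TTFTT
Step 2: 6 trees catch fire, 3 burn out
  T.TTT
  T.TTT
  TF.FT
  F...F
  TF.FT
Step 3: 5 trees catch fire, 6 burn out
  T.TTT
  T.TFT
  F...F
  .....
  F...F
Step 4: 4 trees catch fire, 5 burn out
  T.TFT
  F.F.F
  .....
  .....
  .....
Step 5: 3 trees catch fire, 4 burn out
  F.F.F
  .....
  .....
  .....
  .....

F.F.F
.....
.....
.....
.....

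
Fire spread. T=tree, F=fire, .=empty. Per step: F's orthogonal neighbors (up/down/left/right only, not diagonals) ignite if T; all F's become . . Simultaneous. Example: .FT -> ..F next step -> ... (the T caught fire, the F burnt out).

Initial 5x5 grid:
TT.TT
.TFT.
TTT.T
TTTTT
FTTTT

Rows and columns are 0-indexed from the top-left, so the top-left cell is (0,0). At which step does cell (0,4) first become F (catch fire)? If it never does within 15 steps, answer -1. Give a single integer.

Step 1: cell (0,4)='T' (+5 fires, +2 burnt)
Step 2: cell (0,4)='T' (+7 fires, +5 burnt)
Step 3: cell (0,4)='F' (+4 fires, +7 burnt)
  -> target ignites at step 3
Step 4: cell (0,4)='.' (+2 fires, +4 burnt)
Step 5: cell (0,4)='.' (+1 fires, +2 burnt)
Step 6: cell (0,4)='.' (+0 fires, +1 burnt)
  fire out at step 6

3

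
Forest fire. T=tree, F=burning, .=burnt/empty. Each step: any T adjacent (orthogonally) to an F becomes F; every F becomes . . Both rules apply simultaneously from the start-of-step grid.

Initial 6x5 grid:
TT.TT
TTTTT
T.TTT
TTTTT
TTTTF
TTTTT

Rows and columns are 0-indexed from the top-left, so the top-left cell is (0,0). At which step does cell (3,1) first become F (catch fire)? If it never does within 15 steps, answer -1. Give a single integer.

Step 1: cell (3,1)='T' (+3 fires, +1 burnt)
Step 2: cell (3,1)='T' (+4 fires, +3 burnt)
Step 3: cell (3,1)='T' (+5 fires, +4 burnt)
Step 4: cell (3,1)='F' (+6 fires, +5 burnt)
  -> target ignites at step 4
Step 5: cell (3,1)='.' (+4 fires, +6 burnt)
Step 6: cell (3,1)='.' (+2 fires, +4 burnt)
Step 7: cell (3,1)='.' (+2 fires, +2 burnt)
Step 8: cell (3,1)='.' (+1 fires, +2 burnt)
Step 9: cell (3,1)='.' (+0 fires, +1 burnt)
  fire out at step 9

4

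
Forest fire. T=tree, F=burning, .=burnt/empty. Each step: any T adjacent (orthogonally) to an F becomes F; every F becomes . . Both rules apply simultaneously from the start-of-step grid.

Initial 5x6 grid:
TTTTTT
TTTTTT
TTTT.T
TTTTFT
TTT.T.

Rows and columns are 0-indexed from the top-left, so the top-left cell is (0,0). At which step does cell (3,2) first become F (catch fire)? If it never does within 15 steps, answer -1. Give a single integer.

Step 1: cell (3,2)='T' (+3 fires, +1 burnt)
Step 2: cell (3,2)='F' (+3 fires, +3 burnt)
  -> target ignites at step 2
Step 3: cell (3,2)='.' (+5 fires, +3 burnt)
Step 4: cell (3,2)='.' (+7 fires, +5 burnt)
Step 5: cell (3,2)='.' (+5 fires, +7 burnt)
Step 6: cell (3,2)='.' (+2 fires, +5 burnt)
Step 7: cell (3,2)='.' (+1 fires, +2 burnt)
Step 8: cell (3,2)='.' (+0 fires, +1 burnt)
  fire out at step 8

2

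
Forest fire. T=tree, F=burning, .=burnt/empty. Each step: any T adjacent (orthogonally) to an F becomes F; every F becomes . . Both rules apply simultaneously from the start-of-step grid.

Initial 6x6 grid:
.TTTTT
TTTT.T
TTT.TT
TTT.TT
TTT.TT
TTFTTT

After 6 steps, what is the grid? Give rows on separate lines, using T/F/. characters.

Step 1: 3 trees catch fire, 1 burn out
  .TTTTT
  TTTT.T
  TTT.TT
  TTT.TT
  TTF.TT
  TF.FTT
Step 2: 4 trees catch fire, 3 burn out
  .TTTTT
  TTTT.T
  TTT.TT
  TTF.TT
  TF..TT
  F...FT
Step 3: 5 trees catch fire, 4 burn out
  .TTTTT
  TTTT.T
  TTF.TT
  TF..TT
  F...FT
  .....F
Step 4: 5 trees catch fire, 5 burn out
  .TTTTT
  TTFT.T
  TF..TT
  F...FT
  .....F
  ......
Step 5: 6 trees catch fire, 5 burn out
  .TFTTT
  TF.F.T
  F...FT
  .....F
  ......
  ......
Step 6: 4 trees catch fire, 6 burn out
  .F.FTT
  F....T
  .....F
  ......
  ......
  ......

.F.FTT
F....T
.....F
......
......
......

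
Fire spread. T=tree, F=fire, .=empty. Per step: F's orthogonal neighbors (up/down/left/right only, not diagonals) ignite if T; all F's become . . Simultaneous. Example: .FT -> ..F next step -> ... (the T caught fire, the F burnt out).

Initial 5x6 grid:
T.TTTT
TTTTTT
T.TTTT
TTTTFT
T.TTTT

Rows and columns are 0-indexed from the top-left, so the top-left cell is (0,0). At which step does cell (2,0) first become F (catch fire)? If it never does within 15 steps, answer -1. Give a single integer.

Step 1: cell (2,0)='T' (+4 fires, +1 burnt)
Step 2: cell (2,0)='T' (+6 fires, +4 burnt)
Step 3: cell (2,0)='T' (+6 fires, +6 burnt)
Step 4: cell (2,0)='T' (+4 fires, +6 burnt)
Step 5: cell (2,0)='F' (+4 fires, +4 burnt)
  -> target ignites at step 5
Step 6: cell (2,0)='.' (+1 fires, +4 burnt)
Step 7: cell (2,0)='.' (+1 fires, +1 burnt)
Step 8: cell (2,0)='.' (+0 fires, +1 burnt)
  fire out at step 8

5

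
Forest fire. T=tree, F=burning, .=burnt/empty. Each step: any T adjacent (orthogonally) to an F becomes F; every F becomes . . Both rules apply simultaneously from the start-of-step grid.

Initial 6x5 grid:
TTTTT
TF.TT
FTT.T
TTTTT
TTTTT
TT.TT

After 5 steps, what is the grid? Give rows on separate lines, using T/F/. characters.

Step 1: 4 trees catch fire, 2 burn out
  TFTTT
  F..TT
  .FT.T
  FTTTT
  TTTTT
  TT.TT
Step 2: 5 trees catch fire, 4 burn out
  F.FTT
  ...TT
  ..F.T
  .FTTT
  FTTTT
  TT.TT
Step 3: 4 trees catch fire, 5 burn out
  ...FT
  ...TT
  ....T
  ..FTT
  .FTTT
  FT.TT
Step 4: 5 trees catch fire, 4 burn out
  ....F
  ...FT
  ....T
  ...FT
  ..FTT
  .F.TT
Step 5: 3 trees catch fire, 5 burn out
  .....
  ....F
  ....T
  ....F
  ...FT
  ...TT

.....
....F
....T
....F
...FT
...TT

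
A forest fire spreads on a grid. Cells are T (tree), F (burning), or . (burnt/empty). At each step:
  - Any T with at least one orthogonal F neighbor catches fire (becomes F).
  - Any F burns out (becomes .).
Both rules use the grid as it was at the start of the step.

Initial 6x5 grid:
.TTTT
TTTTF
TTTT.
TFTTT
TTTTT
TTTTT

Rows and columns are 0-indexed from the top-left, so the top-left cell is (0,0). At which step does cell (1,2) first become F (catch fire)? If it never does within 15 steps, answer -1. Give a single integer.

Step 1: cell (1,2)='T' (+6 fires, +2 burnt)
Step 2: cell (1,2)='F' (+10 fires, +6 burnt)
  -> target ignites at step 2
Step 3: cell (1,2)='.' (+7 fires, +10 burnt)
Step 4: cell (1,2)='.' (+2 fires, +7 burnt)
Step 5: cell (1,2)='.' (+1 fires, +2 burnt)
Step 6: cell (1,2)='.' (+0 fires, +1 burnt)
  fire out at step 6

2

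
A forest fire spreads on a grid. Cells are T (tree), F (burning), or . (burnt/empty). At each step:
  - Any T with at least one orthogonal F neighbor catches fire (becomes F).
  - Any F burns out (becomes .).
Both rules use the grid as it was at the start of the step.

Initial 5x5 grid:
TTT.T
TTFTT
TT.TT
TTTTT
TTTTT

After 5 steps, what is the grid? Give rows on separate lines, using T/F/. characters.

Step 1: 3 trees catch fire, 1 burn out
  TTF.T
  TF.FT
  TT.TT
  TTTTT
  TTTTT
Step 2: 5 trees catch fire, 3 burn out
  TF..T
  F...F
  TF.FT
  TTTTT
  TTTTT
Step 3: 6 trees catch fire, 5 burn out
  F...F
  .....
  F...F
  TFTFT
  TTTTT
Step 4: 5 trees catch fire, 6 burn out
  .....
  .....
  .....
  F.F.F
  TFTFT
Step 5: 3 trees catch fire, 5 burn out
  .....
  .....
  .....
  .....
  F.F.F

.....
.....
.....
.....
F.F.F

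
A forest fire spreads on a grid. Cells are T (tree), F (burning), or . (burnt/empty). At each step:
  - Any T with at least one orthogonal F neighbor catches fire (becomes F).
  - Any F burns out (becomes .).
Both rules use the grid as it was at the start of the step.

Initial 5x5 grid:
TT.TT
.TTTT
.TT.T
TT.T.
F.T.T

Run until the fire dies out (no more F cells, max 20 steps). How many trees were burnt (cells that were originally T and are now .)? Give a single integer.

Step 1: +1 fires, +1 burnt (F count now 1)
Step 2: +1 fires, +1 burnt (F count now 1)
Step 3: +1 fires, +1 burnt (F count now 1)
Step 4: +2 fires, +1 burnt (F count now 2)
Step 5: +2 fires, +2 burnt (F count now 2)
Step 6: +2 fires, +2 burnt (F count now 2)
Step 7: +2 fires, +2 burnt (F count now 2)
Step 8: +2 fires, +2 burnt (F count now 2)
Step 9: +0 fires, +2 burnt (F count now 0)
Fire out after step 9
Initially T: 16, now '.': 22
Total burnt (originally-T cells now '.'): 13

Answer: 13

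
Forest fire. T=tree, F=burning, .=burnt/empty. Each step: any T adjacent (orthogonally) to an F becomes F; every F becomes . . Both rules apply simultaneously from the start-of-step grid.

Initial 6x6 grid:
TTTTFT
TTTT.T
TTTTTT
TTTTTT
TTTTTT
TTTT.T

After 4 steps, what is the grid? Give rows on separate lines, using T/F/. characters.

Step 1: 2 trees catch fire, 1 burn out
  TTTF.F
  TTTT.T
  TTTTTT
  TTTTTT
  TTTTTT
  TTTT.T
Step 2: 3 trees catch fire, 2 burn out
  TTF...
  TTTF.F
  TTTTTT
  TTTTTT
  TTTTTT
  TTTT.T
Step 3: 4 trees catch fire, 3 burn out
  TF....
  TTF...
  TTTFTF
  TTTTTT
  TTTTTT
  TTTT.T
Step 4: 6 trees catch fire, 4 burn out
  F.....
  TF....
  TTF.F.
  TTTFTF
  TTTTTT
  TTTT.T

F.....
TF....
TTF.F.
TTTFTF
TTTTTT
TTTT.T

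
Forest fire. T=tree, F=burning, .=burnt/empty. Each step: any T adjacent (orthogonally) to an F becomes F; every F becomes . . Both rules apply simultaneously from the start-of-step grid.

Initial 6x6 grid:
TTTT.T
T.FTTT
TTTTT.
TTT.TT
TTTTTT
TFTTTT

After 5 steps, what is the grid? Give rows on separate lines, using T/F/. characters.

Step 1: 6 trees catch fire, 2 burn out
  TTFT.T
  T..FTT
  TTFTT.
  TTT.TT
  TFTTTT
  F.FTTT
Step 2: 10 trees catch fire, 6 burn out
  TF.F.T
  T...FT
  TF.FT.
  TFF.TT
  F.FTTT
  ...FTT
Step 3: 7 trees catch fire, 10 burn out
  F....T
  T....F
  F...F.
  F...TT
  ...FTT
  ....FT
Step 4: 5 trees catch fire, 7 burn out
  .....F
  F.....
  ......
  ....FT
  ....FT
  .....F
Step 5: 2 trees catch fire, 5 burn out
  ......
  ......
  ......
  .....F
  .....F
  ......

......
......
......
.....F
.....F
......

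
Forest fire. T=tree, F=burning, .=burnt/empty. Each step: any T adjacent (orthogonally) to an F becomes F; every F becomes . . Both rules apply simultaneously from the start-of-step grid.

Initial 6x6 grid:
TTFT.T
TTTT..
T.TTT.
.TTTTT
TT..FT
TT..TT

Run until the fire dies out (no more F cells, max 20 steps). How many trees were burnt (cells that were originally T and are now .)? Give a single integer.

Answer: 23

Derivation:
Step 1: +6 fires, +2 burnt (F count now 6)
Step 2: +8 fires, +6 burnt (F count now 8)
Step 3: +3 fires, +8 burnt (F count now 3)
Step 4: +2 fires, +3 burnt (F count now 2)
Step 5: +1 fires, +2 burnt (F count now 1)
Step 6: +2 fires, +1 burnt (F count now 2)
Step 7: +1 fires, +2 burnt (F count now 1)
Step 8: +0 fires, +1 burnt (F count now 0)
Fire out after step 8
Initially T: 24, now '.': 35
Total burnt (originally-T cells now '.'): 23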